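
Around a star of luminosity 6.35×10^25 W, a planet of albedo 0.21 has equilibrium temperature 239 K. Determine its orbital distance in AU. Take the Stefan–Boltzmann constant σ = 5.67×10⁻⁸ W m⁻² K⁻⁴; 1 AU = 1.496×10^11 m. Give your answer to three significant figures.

0.491 AU

The flux needed for this T is 4σT⁴/(1−0.21) = 936.7 W m⁻².
From L = 4πd²S, d = √(6.35×10^25/(4π·936.7)) = 7.345×10^10 m = 0.4910 AU.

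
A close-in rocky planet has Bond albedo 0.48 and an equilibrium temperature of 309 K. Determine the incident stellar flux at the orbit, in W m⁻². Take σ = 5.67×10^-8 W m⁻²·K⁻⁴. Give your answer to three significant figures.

From S(1−α)/4 = σT⁴: S = 4σT⁴/(1−α).
The emitted flux is σT⁴ = 516.9 W m⁻².
So S = 4×516.9/(1−0.48) = 3976 W m⁻².

3980 W m⁻²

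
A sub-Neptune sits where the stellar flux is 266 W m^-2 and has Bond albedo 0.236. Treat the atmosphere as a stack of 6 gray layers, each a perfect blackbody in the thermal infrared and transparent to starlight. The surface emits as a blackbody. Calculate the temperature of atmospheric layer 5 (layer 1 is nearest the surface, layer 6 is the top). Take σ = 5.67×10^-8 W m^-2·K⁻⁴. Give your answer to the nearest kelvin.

The effective emission temperature is T_e = [S(1−α)/(4σ)]^¼ = 173.0 K.
In the N-layer model, layer k (counted from the surface) has T_k = (N+1−k)^(1/4)·T_e.
With k = 5: T_5 = (6+1−5)^¼·173.0 K = 205.8 K.

206 kelvin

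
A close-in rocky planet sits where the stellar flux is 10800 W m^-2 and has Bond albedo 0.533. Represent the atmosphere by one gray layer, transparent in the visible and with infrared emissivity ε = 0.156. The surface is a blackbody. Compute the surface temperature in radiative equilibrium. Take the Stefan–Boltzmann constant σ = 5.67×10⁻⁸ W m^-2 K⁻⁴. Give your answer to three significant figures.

394 kelvin

The planet radiates to space at T_e = [S(1−α)/(4σ)]^(1/4) = 386.2 K.
For a single slab of emissivity ε, T_s⁴ = 2T_e⁴/(2−ε); thus T_s = 386.2·(1.085)^(1/4) = 394.1 K.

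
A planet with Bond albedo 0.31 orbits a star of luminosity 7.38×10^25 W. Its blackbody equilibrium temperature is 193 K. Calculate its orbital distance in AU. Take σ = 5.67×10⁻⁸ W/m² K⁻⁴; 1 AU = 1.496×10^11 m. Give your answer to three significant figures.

Required flux: S = 4σT⁴/(1−α) = 456.1 W/m².
From L = 4πd²S, d = √(7.38×10^25/(4π·456.1)) = 1.135×10^11 m = 0.7585 AU.

0.759 AU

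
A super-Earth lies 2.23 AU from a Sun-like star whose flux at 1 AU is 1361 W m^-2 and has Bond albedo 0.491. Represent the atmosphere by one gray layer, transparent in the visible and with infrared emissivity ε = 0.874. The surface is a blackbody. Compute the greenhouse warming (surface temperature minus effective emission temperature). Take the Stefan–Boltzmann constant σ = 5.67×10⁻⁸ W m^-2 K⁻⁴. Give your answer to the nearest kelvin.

24 K

Flux at the orbit: S = 1361/(2.23)² = 273.7 W m^-2.
At the top of the atmosphere, σT_e⁴ = S(1−α)/4 = 34.83 W m^-2, giving T_e = 157.4 K.
The surface balance (absorbed SW + ε·downward IR = σT_s⁴) with T_a⁴ = T_s⁴/2 reduces to T_s = T_e·[2/(2−ε)]^¼ = 181.7 K.
T_s − T_e = 181.7 − 157.4 = 24.31 K.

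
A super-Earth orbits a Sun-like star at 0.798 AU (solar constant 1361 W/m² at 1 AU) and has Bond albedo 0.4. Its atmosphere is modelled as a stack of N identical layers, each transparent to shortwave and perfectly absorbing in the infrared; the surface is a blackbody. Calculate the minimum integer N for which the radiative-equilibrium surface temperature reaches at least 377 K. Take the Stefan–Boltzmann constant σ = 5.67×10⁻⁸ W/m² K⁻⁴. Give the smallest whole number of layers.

3

By the inverse-square law, S = 1361/0.798² = 2137 W/m².
Top-of-atmosphere balance: σT_e⁴ = S(1−α)/4 = 320.6 W/m² → T_e = 274.2 K.
T_s = (N+1)^(1/4)·T_e ≥ 377 K requires N+1 ≥ (T_s/T_e)⁴ = (377/274.2)⁴ = 3.573.
So N ≥ 2.573; the smallest integer is N = 3.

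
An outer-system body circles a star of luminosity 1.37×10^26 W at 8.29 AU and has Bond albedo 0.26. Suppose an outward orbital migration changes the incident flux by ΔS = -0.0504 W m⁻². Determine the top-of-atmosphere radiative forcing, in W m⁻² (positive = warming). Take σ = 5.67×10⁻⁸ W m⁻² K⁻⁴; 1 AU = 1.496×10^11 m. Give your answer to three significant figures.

-0.00932 W m⁻²

d = 8.29 × 1.496×10^11 m = 1.240×10^12 m.
S = L/(4πd²) = 7.088 W m⁻².
TOA radiative forcing: ΔF = (1−α)ΔS/4 = 0.74·(-0.0504)/4 = -0.009324 W m⁻².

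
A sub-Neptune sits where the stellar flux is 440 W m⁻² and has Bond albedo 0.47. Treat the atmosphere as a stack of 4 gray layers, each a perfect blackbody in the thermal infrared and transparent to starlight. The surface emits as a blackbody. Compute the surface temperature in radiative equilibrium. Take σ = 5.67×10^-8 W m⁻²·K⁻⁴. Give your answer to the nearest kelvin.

268 K

OLR = S(1−α)/4 = 58.30 W m⁻²; the top layer radiates at T_e = 179.1 K.
With N = 4 opaque layers, T_s = (N+1)^(1/4)·T_e = 5^(1/4)·179.1 = 267.8 K.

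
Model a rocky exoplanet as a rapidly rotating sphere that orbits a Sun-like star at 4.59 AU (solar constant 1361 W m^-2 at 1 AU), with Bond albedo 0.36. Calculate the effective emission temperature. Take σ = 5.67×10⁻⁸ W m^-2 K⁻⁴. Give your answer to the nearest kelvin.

116 K

Irradiance scales as 1/d², so S = 1361 W m^-2 × (1/4.59)² = 64.60 W m^-2.
The planet absorbs (1−α)S over its disc πR² and re-emits over 4πR², so the mean absorbed flux is (1−0.36)·64.60/4 = 10.34 W m^-2.
Balancing against σT⁴: T = (10.34/5.67×10⁻⁸)^(1/4) = 116.2 K.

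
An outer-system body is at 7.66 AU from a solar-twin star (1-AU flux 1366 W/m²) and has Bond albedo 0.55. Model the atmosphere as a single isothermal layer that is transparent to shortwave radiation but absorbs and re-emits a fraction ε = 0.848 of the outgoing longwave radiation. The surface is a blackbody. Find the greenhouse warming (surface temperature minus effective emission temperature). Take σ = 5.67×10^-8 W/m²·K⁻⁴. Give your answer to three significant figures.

By the inverse-square law, S = 1366/7.66² = 23.28 W/m².
The planet radiates to space at T_e = [S(1−α)/(4σ)]^(1/4) = 82.44 K.
Surface balance with a leaky layer gives σT_s⁴ = σT_e⁴·2/(2−ε), so T_s = T_e·[2/(2−0.848)]^(1/4) = 94.63 K.
T_s − T_e = 94.63 − 82.44 = 12.19 K.

12.2 K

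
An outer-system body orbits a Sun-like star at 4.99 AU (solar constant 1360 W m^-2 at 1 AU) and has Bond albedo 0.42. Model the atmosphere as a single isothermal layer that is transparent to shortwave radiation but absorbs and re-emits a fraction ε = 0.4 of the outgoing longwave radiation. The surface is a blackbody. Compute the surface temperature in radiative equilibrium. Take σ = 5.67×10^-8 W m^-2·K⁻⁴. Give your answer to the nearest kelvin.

Irradiance scales as 1/d², so S = 1360 W m^-2 × (1/4.99)² = 54.62 W m^-2.
At the top of the atmosphere, σT_e⁴ = S(1−α)/4 = 7.920 W m^-2, giving T_e = 108.7 K.
The surface balance (absorbed SW + ε·downward IR = σT_s⁴) with T_a⁴ = T_s⁴/2 reduces to T_s = T_e·[2/(2−ε)]^¼ = 114.9 K.

115 K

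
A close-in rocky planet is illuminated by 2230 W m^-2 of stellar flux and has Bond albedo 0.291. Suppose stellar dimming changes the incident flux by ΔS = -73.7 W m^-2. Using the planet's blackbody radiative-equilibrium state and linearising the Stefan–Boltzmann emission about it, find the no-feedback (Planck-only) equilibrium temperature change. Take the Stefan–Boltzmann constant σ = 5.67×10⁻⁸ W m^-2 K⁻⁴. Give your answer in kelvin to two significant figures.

Unperturbed T_e = [2230·(1−0.291)/(4σ)]^¼ = 289.0 K.
TOA radiative forcing: ΔF = (1−α)ΔS/4 = 0.709·(-73.7)/4 = -13.06 W m^-2.
Planck response: λ_P = 4σT_e³ = 4·5.67×10⁻⁸·(289.0)³ = 5.472 W m^-2/K.
ΔT₀ = ΔF/λ_P = -13.06/5.472 = -2.39 K.

-2.4 kelvin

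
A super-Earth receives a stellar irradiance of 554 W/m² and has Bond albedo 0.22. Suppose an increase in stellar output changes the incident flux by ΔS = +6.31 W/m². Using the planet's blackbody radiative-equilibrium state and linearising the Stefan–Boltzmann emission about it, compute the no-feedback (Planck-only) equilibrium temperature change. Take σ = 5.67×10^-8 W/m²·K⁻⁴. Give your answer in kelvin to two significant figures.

Reference equilibrium: T_e = [S(1−α)/(4σ)]^(1/4) = 208.9 K.
ΔF = Δ[S(1−α)]/4 = (1−0.22)·+6.31/4 = 1.230 W/m².
Planck response: λ_P = 4σT_e³ = 4·5.67×10⁻⁸·(208.9)³ = 2.068 W/m²/K.
ΔT₀ = ΔF/λ_P = 1.230/2.068 = 0.595 K.

0.59 kelvin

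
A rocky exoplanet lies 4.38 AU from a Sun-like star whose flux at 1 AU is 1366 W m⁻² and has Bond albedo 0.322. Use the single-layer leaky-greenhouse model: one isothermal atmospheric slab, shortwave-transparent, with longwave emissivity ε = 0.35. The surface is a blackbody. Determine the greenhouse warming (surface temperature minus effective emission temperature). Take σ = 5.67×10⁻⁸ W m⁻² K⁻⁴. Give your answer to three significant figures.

Flux at the orbit: S = 1366/(4.38)² = 71.20 W m⁻².
At the top of the atmosphere, σT_e⁴ = S(1−α)/4 = 12.07 W m⁻², giving T_e = 120.8 K.
Surface balance with a leaky layer gives σT_s⁴ = σT_e⁴·2/(2−ε), so T_s = T_e·[2/(2−0.35)]^(1/4) = 126.7 K.
Greenhouse warming: T_s − T_e = 5.951 K.

5.95 K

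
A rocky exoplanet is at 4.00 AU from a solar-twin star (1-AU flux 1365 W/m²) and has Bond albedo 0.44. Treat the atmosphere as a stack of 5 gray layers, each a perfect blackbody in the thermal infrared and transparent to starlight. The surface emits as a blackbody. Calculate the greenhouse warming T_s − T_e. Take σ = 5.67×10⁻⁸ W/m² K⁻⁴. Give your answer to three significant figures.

68.1 kelvin

By the inverse-square law, S = 1365/4.00² = 85.31 W/m².
The effective emission temperature is T_e = [S(1−α)/(4σ)]^¼ = 120.5 K.
Surface: T_s = (6)^¼·T_e = 188.6 K.
So the greenhouse effect raises the surface by 188.6 − 120.5 = 68.08 K.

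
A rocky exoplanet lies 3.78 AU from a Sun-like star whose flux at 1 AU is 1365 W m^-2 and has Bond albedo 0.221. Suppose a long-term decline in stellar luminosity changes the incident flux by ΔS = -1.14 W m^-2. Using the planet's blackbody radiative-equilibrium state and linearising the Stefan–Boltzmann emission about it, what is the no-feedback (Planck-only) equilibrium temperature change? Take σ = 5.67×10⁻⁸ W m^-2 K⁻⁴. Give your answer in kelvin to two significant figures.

Irradiance scales as 1/d², so S = 1365 W m^-2 × (1/3.78)² = 95.53 W m^-2.
Reference equilibrium: T_e = [S(1−α)/(4σ)]^(1/4) = 134.6 K.
TOA radiative forcing: ΔF = (1−α)ΔS/4 = 0.779·(-1.14)/4 = -0.2220 W m^-2.
The Planck feedback parameter is 4σT_e³ = 0.5529 W m^-2/K.
ΔT₀ = ΔF/λ_P = -0.2220/0.5529 = -0.402 K.

-0.40 K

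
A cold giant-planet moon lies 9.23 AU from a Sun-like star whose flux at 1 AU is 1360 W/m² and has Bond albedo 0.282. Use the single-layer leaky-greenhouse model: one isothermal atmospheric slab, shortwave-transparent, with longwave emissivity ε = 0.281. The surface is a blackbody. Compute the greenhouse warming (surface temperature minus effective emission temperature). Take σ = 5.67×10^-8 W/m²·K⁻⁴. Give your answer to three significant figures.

Irradiance scales as 1/d², so S = 1360 W/m² × (1/9.23)² = 15.96 W/m².
At the top of the atmosphere, σT_e⁴ = S(1−α)/4 = 2.865 W/m², giving T_e = 84.31 K.
For a single slab of emissivity ε, T_s⁴ = 2T_e⁴/(2−ε); thus T_s = 84.31·(1.163)^(1/4) = 87.57 K.
The atmosphere warms the surface by 3.253 K.

3.25 K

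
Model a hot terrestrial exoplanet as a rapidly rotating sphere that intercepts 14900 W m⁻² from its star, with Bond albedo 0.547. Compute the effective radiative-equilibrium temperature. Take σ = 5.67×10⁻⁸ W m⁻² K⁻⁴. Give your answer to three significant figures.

415 K

Averaging over the sphere, the absorbed flux is S(1−α)/4 = 1687 W m⁻².
Set σT⁴ = 1687 → T = (1687/σ)^(1/4) = 415.3 K.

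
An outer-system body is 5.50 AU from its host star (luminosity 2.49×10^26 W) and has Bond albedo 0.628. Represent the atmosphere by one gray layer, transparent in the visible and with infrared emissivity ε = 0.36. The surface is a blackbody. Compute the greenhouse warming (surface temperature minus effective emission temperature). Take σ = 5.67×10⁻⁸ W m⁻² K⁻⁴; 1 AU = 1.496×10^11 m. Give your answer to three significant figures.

4.23 K

d = 5.50 × 1.496×10^11 m = 8.228×10^11 m.
Spreading L over a sphere of radius d: S = 2.49×10^26/(4π·8.23×10^11²) = 29.27 W m⁻².
Effective emission temperature (TOA balance): σT_e⁴ = S(1−α)/4 = 2.722 W m⁻² → T_e = 83.24 K.
The surface balance (absorbed SW + ε·downward IR = σT_s⁴) with T_a⁴ = T_s⁴/2 reduces to T_s = T_e·[2/(2−ε)]^¼ = 87.47 K.
The atmosphere warms the surface by 4.234 K.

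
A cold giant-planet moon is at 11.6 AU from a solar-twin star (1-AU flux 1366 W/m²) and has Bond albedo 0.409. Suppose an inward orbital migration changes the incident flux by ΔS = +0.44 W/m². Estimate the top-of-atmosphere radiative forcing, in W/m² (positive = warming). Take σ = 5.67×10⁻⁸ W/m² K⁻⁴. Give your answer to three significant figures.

0.0650 W/m²

Flux at the orbit: S = 1366/(11.6)² = 10.15 W/m².
Only a fraction (1−α) is absorbed and it's spread over 4πR², so ΔF = (1−α)ΔS/4 = 0.06501 W/m².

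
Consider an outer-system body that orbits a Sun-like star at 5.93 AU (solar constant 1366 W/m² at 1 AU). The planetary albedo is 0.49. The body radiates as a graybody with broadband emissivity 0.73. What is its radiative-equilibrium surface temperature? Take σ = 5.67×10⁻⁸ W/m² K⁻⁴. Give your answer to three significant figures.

Irradiance scales as 1/d², so S = 1366 W/m² × (1/5.93)² = 38.85 W/m².
Absorbed flux (global mean): S(1−α)/4 = 38.85·0.51/4 = 4.953 W/m².
Radiative balance εσT⁴ = 4.953 gives T = [4.953/(0.73·σ)]^(1/4) = 104.6 K.

105 K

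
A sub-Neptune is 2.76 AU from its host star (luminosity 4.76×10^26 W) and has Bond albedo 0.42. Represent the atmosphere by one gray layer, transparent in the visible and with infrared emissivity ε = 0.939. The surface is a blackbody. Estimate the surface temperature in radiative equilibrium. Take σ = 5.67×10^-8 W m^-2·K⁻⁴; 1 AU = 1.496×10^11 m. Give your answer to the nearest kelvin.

Orbital distance: d = 2.76 AU = 4.129×10^11 m.
Spreading L over a sphere of radius d: S = 4.76×10^26/(4π·4.13×10^11²) = 222.2 W m^-2.
Effective emission temperature (TOA balance): σT_e⁴ = S(1−α)/4 = 32.22 W m^-2 → T_e = 154.4 K.
Surface balance with a leaky layer gives σT_s⁴ = σT_e⁴·2/(2−ε), so T_s = T_e·[2/(2−0.939)]^(1/4) = 180.9 K.

181 K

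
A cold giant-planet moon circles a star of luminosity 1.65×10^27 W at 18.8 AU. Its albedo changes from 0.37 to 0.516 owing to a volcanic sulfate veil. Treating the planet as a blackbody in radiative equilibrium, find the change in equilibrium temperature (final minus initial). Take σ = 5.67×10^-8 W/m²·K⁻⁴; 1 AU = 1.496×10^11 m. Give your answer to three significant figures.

-5.26 K

Orbital distance: d = 18.8 AU = 2.812×10^12 m.
Spreading L over a sphere of radius d: S = 1.65×10^27/(4π·2.81×10^12²) = 16.60 W/m².
With α = 0.37, T₁ = 82.40 K.
Final:   T₂ = [S(1−0.516)/(4σ)]^(1/4) = 77.15 K.
ΔT = T₂ − T₁ = -5.256 K.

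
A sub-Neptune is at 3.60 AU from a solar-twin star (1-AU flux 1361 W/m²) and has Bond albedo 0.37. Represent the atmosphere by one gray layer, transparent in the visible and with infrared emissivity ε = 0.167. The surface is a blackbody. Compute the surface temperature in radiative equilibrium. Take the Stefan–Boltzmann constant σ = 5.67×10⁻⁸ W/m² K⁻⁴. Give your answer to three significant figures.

134 K

Flux at the orbit: S = 1361/(3.60)² = 105.0 W/m².
The planet radiates to space at T_e = [S(1−α)/(4σ)]^(1/4) = 130.7 K.
The surface balance (absorbed SW + ε·downward IR = σT_s⁴) with T_a⁴ = T_s⁴/2 reduces to T_s = T_e·[2/(2−ε)]^¼ = 133.6 K.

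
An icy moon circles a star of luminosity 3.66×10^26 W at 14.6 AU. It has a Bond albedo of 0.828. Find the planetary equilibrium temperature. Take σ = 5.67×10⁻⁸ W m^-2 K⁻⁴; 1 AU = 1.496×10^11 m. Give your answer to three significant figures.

d = 14.6 × 1.496×10^11 m = 2.184×10^12 m.
S = L/(4πd²) = 6.105 W m^-2.
The planet absorbs (1−α)S over its disc πR² and re-emits over 4πR², so the mean absorbed flux is (1−0.828)·6.105/4 = 0.2625 W m^-2.
Balancing against σT⁴: T = (0.2625/5.67×10⁻⁸)^(1/4) = 46.39 K.

46.4 K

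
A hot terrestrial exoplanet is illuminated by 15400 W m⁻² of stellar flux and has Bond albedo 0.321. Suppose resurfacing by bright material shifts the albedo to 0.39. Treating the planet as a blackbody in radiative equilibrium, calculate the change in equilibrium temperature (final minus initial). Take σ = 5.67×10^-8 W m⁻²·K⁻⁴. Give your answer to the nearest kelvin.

With α = 0.321, T₁ = 463.4 K.
After:  T₂ = [15400·0.61/(4σ)]^(1/4) = 451.1 K.
Change: 451.1 − 463.4 = -12.25 K.

-12 K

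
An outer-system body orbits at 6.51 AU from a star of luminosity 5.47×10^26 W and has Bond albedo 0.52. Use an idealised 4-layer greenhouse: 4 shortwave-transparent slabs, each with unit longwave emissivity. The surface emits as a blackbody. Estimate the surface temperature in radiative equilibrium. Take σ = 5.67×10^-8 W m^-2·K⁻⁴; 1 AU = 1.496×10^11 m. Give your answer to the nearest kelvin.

148 kelvin

d = 6.51 × 1.496×10^11 m = 9.739×10^11 m.
S = L/(4πd²) = 45.89 W m^-2.
The effective emission temperature is T_e = [S(1−α)/(4σ)]^¼ = 99.27 K.
For an N-layer opaque stack, T_s⁴ = (N+1)T_e⁴, hence T_s = (5)^(1/4)×99.27 K = 148.4 K.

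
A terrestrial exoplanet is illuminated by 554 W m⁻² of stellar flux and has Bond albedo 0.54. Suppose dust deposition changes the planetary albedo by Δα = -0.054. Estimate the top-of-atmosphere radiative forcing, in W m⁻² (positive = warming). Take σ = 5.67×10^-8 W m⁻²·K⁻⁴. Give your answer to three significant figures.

7.48 W m⁻²

TOA radiative forcing: ΔF = −S·Δα/4 = −554.0·(-0.054)/4 = 7.479 W m⁻².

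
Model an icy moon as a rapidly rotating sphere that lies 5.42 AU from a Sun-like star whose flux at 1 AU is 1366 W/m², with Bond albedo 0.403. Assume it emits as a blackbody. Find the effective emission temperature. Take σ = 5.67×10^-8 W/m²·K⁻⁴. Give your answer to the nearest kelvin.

105 kelvin

Irradiance scales as 1/d², so S = 1366 W/m² × (1/5.42)² = 46.50 W/m².
Averaging over the sphere, the absorbed flux is S(1−α)/4 = 6.940 W/m².
In equilibrium σT⁴ equals this, so T = 105.2 K.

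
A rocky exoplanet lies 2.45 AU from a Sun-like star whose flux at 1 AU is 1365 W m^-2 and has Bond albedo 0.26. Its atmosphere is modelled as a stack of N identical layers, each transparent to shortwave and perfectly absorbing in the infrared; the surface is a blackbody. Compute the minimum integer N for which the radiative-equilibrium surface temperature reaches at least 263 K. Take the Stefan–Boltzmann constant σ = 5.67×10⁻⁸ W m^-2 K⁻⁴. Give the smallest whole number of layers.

6

By the inverse-square law, S = 1365/2.45² = 227.4 W m^-2.
The effective emission temperature is T_e = [S(1−α)/(4σ)]^¼ = 165.0 K.
Need (N+1)T_e⁴ ≥ T_s⁴, i.e. N+1 ≥ (263/165.0)⁴ = 6.448.
Rounding up, N = 6.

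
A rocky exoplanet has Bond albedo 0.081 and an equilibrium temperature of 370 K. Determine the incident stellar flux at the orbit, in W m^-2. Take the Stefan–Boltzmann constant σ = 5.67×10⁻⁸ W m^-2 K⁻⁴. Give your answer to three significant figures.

4630 W m^-2

From S(1−α)/4 = σT⁴: S = 4σT⁴/(1−α).
The emitted flux is σT⁴ = 1063 W m^-2.
So S = 4×1063/(1−0.081) = 4625 W m^-2.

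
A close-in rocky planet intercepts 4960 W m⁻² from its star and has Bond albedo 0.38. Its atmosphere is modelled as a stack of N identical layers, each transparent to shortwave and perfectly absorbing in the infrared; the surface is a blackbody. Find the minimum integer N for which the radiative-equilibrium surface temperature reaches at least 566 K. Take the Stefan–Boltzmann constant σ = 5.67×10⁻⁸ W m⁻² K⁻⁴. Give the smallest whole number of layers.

The effective emission temperature is T_e = [S(1−α)/(4σ)]^¼ = 341.2 K.
Need (N+1)T_e⁴ ≥ T_s⁴, i.e. N+1 ≥ (566/341.2)⁴ = 7.569.
The minimum whole number is N = 7.

7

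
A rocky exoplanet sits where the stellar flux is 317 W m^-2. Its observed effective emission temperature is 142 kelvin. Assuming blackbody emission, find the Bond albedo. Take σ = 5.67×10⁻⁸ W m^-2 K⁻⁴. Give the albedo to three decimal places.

Energy balance: S(1−α)/4 = σT⁴, so 1−α = 4σT⁴/S.
σT⁴ = 23.05 W m^-2, so 4σT⁴ = 92.21 W m^-2.
Hence α = 1 − 92.21/317.0 = 0.7091.

0.709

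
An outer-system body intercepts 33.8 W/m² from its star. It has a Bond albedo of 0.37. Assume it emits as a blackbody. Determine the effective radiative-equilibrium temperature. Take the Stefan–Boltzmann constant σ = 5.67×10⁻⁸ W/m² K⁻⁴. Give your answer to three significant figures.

Absorbed flux (global mean): S(1−α)/4 = 33.80·0.63/4 = 5.323 W/m².
Set σT⁴ = 5.323 → T = (5.323/σ)^(1/4) = 98.44 K.

98.4 kelvin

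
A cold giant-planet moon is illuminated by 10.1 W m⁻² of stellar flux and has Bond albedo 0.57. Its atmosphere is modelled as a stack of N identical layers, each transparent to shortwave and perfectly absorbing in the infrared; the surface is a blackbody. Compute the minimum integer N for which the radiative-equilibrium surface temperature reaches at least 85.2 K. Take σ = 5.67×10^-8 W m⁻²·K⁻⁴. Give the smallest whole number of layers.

OLR = S(1−α)/4 = 1.086 W m⁻²; the top layer radiates at T_e = 66.15 K.
Since T_s⁴ = (N+1)T_e⁴, we need N ≥ (T_s/T_e)⁴ − 1 = 1.752.
The minimum whole number is N = 2.

2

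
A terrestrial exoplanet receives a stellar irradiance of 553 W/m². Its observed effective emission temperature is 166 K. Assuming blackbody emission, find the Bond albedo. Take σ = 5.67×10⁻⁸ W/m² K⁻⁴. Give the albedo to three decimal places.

From σT⁴ = S(1−α)/4 we invert for α: 1−α = 4σT⁴/S.
4σT⁴ = 4·5.67×10⁻⁸·(166)⁴ = 172.2 W/m².
1−α = 172.2/553.0 = 0.3114, so α = 0.6886.

0.689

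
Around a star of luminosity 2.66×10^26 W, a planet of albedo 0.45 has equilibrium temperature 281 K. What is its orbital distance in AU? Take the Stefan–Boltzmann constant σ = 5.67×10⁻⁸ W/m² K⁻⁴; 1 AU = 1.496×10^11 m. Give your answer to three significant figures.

Energy balance gives S = 4σT⁴/(1−α) = 2571 W/m².
From L = 4πd²S, d = √(2.66×10^26/(4π·2571)) = 9.074×10^10 m = 0.6065 AU.

0.607 AU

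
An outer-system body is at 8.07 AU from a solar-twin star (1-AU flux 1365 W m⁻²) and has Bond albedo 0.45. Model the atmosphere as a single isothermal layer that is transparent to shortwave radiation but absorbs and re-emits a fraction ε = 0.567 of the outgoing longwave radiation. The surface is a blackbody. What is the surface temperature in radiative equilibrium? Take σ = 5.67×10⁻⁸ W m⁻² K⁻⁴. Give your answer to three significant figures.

91.8 K

Flux at the orbit: S = 1365/(8.07)² = 20.96 W m⁻².
At the top of the atmosphere, σT_e⁴ = S(1−α)/4 = 2.882 W m⁻², giving T_e = 84.44 K.
For a single slab of emissivity ε, T_s⁴ = 2T_e⁴/(2−ε); thus T_s = 84.44·(1.396)^(1/4) = 91.77 K.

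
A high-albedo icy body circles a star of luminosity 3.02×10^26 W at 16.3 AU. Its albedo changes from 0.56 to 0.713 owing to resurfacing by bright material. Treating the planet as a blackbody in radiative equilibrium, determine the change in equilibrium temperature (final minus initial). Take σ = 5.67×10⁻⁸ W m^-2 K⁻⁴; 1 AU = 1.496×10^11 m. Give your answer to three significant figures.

d = 16.3 × 1.496×10^11 m = 2.438×10^12 m.
S = L/(4πd²) = 4.042 W m^-2.
Initial: T₁ = [S(1−0.56)/(4σ)]^(1/4) = 52.92 K.
With α = 0.713, T₂ = 47.56 K.
ΔT = T₂ − T₁ = -5.361 K.

-5.36 kelvin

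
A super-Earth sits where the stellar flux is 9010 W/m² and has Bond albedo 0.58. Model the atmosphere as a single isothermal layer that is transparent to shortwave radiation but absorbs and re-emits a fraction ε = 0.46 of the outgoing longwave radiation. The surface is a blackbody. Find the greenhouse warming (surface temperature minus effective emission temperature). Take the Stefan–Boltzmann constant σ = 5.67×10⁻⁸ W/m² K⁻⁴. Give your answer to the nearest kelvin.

At the top of the atmosphere, σT_e⁴ = S(1−α)/4 = 946.1 W/m², giving T_e = 359.4 K.
The surface balance (absorbed SW + ε·downward IR = σT_s⁴) with T_a⁴ = T_s⁴/2 reduces to T_s = T_e·[2/(2−ε)]^¼ = 383.7 K.
T_s − T_e = 383.7 − 359.4 = 24.27 K.

24 K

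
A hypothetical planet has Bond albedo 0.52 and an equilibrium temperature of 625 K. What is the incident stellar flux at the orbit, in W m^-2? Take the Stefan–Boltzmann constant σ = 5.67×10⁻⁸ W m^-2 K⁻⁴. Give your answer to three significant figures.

From S(1−α)/4 = σT⁴: S = 4σT⁴/(1−α).
The emitted flux is σT⁴ = 8652 W m^-2.
S = 4·8652/0.48 = 72100 W m^-2.

72100 W m^-2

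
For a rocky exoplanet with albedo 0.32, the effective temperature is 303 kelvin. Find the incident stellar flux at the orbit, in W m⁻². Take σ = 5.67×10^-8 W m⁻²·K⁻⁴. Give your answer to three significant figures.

Invert the energy balance for S: S = 4σT⁴/(1−α).
The emitted flux is σT⁴ = 477.9 W m⁻².
So S = 4×477.9/(1−0.32) = 2811 W m⁻².

2810 W m⁻²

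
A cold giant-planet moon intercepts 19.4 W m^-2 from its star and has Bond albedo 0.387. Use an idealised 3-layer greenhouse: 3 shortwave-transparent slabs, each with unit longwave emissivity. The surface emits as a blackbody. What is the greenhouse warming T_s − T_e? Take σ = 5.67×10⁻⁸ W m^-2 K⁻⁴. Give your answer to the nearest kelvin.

OLR = S(1−α)/4 = 2.973 W m^-2; the top layer radiates at T_e = 85.10 K.
T_s = (N+1)^(1/4)·T_e = 120.3 K.
Warming: T_s − T_e = 35.25 K.

35 K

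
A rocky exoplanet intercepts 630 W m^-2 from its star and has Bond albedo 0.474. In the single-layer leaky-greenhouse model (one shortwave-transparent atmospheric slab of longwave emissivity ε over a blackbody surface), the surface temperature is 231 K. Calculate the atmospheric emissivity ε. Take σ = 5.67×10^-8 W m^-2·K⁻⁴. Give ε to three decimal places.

0.974

Effective temperature: T_e = [S(1−α)/(4σ)]^(1/4) = 195.5 K.
T_s⁴ = T_e⁴·2/(2−ε) → ε = 2 − 2(T_e/T_s)⁴ = 2 − 2·(195.5/231)⁴ = 0.9737.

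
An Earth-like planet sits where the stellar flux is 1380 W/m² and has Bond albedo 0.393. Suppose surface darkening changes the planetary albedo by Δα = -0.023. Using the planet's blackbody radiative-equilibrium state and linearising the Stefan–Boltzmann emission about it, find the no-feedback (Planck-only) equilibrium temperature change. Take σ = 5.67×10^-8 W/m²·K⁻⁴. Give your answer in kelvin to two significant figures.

2.3 K

The baseline emission temperature is T_e = 246.5 K.
ΔF = −(S/4)Δα = −(1380/4)×(-0.023) = 7.935 W/m².
Planck response: λ_P = 4σT_e³ = 4·5.67×10⁻⁸·(246.5)³ = 3.398 W/m²/K.
Hence the no-feedback warming is ΔF/(4σT_e³) = 2.34 K.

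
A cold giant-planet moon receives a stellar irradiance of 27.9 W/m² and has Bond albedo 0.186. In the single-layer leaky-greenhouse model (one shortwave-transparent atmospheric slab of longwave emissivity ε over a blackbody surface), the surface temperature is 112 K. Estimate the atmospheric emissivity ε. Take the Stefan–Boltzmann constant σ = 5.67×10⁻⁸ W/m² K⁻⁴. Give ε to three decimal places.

0.727

Effective temperature: T_e = [S(1−α)/(4σ)]^(1/4) = 100.0 K.
T_s⁴ = T_e⁴·2/(2−ε) → ε = 2 − 2(T_e/T_s)⁴ = 2 − 2·(100.0/112)⁴ = 0.7272.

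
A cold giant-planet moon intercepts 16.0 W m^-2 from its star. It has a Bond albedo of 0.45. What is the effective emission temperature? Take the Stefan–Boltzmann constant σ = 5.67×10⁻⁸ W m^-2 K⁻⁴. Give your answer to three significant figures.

78.9 kelvin

Averaging over the sphere, the absorbed flux is S(1−α)/4 = 2.200 W m^-2.
In equilibrium σT⁴ equals this, so T = 78.92 K.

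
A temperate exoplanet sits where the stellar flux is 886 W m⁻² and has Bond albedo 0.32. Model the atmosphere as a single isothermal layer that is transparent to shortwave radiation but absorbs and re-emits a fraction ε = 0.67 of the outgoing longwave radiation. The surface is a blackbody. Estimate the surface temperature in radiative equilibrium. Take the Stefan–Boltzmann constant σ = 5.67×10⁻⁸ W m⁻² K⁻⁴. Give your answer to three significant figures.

251 K

Effective emission temperature (TOA balance): σT_e⁴ = S(1−α)/4 = 150.6 W m⁻² → T_e = 227.0 K.
For a single slab of emissivity ε, T_s⁴ = 2T_e⁴/(2−ε); thus T_s = 227.0·(1.504)^(1/4) = 251.4 K.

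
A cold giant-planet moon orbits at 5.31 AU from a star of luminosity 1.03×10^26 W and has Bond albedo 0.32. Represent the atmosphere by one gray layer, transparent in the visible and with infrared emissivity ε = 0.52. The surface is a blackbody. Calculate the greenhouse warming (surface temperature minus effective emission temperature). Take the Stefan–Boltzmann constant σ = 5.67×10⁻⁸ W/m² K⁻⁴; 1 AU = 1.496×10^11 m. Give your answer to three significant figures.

d = 5.31 × 1.496×10^11 m = 7.944×10^11 m.
Flux at the orbit: S = L/(4πd²) = 1.03×10^26/(4π·(7.94×10^11)²) = 12.99 W/m².
Effective emission temperature (TOA balance): σT_e⁴ = S(1−α)/4 = 2.208 W/m² → T_e = 79.00 K.
For a single slab of emissivity ε, T_s⁴ = 2T_e⁴/(2−ε); thus T_s = 79.00·(1.351)^(1/4) = 85.17 K.
T_s − T_e = 85.17 − 79.00 = 6.176 K.

6.18 K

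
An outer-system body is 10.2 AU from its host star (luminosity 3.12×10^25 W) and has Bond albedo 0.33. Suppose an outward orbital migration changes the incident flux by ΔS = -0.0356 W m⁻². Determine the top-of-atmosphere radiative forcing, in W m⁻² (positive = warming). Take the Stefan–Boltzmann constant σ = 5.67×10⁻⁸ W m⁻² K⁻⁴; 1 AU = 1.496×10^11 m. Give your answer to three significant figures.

d = 10.2 × 1.496×10^11 m = 1.526×10^12 m.
S = L/(4πd²) = 1.066 W m⁻².
Only a fraction (1−α) is absorbed and it's spread over 4πR², so ΔF = (1−α)ΔS/4 = -0.005963 W m⁻².

-0.00596 W m⁻²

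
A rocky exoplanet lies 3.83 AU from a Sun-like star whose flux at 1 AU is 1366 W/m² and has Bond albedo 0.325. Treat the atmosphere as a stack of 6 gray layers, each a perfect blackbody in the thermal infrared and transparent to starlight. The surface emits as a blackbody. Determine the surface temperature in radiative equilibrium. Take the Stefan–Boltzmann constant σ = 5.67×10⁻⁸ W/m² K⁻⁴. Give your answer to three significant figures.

210 K

By the inverse-square law, S = 1366/3.83² = 93.12 W/m².
OLR = S(1−α)/4 = 15.71 W/m²; the top layer radiates at T_e = 129.0 K.
With N = 6 opaque layers, T_s = (N+1)^(1/4)·T_e = 7^(1/4)·129.0 = 209.9 K.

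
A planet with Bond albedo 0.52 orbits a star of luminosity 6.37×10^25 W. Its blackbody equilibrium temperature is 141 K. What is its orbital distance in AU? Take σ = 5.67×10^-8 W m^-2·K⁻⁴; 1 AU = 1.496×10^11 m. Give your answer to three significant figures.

Required flux: S = 4σT⁴/(1−α) = 186.8 W m^-2.
Then d = [L/(4πS)]^(1/2) = 1.648×10^11 m, i.e. 1.101 AU.

1.10 AU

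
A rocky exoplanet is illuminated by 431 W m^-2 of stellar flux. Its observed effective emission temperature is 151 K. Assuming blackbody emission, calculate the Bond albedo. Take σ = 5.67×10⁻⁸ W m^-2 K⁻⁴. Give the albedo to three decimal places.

Rearranging the radiative balance, α = 1 − 4σT⁴/S.
σT⁴ = 29.48 W m^-2, so 4σT⁴ = 117.9 W m^-2.
1−α = 117.9/431.0 = 0.2736, so α = 0.7264.

0.726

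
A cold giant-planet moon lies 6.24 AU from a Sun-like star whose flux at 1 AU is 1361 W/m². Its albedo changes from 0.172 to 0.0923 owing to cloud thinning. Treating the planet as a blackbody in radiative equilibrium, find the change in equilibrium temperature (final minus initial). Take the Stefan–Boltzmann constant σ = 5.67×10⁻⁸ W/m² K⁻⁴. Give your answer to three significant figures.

2.47 K

Irradiance scales as 1/d², so S = 1361 W/m² × (1/6.24)² = 34.95 W/m².
With α = 0.172, T₁ = 106.3 K.
After:  T₂ = [34.95·0.908/(4σ)]^(1/4) = 108.8 K.
ΔT = T₂ − T₁ = 2.470 K.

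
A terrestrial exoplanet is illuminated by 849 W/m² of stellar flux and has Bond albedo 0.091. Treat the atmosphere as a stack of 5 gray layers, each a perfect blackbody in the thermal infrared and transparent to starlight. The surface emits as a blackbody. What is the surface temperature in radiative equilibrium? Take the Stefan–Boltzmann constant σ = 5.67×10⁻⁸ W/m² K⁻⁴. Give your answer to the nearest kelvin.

The effective emission temperature is T_e = [S(1−α)/(4σ)]^¼ = 241.5 K.
Layer-by-layer balance gives σT_s⁴ = (N+1)σT_e⁴, so T_s = 6^¼·241.5 = 378.0 K.

378 K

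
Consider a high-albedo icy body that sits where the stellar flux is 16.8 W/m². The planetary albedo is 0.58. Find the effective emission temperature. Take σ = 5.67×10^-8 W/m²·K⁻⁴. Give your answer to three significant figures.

Absorbed flux (global mean): S(1−α)/4 = 16.80·0.42/4 = 1.764 W/m².
Set σT⁴ = 1.764 → T = (1.764/σ)^(1/4) = 74.68 K.

74.7 K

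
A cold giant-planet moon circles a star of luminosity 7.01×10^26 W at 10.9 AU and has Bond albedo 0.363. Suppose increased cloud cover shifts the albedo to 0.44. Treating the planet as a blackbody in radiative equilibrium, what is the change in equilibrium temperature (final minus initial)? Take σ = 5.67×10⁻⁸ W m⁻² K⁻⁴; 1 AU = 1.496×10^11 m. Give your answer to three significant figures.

-2.78 kelvin

d = 10.9 × 1.496×10^11 m = 1.631×10^12 m.
S = L/(4πd²) = 20.98 W m⁻².
Before: T₁ = [20.98·0.637/(4σ)]^(1/4) = 87.61 K.
Final:   T₂ = [S(1−0.44)/(4σ)]^(1/4) = 84.84 K.
Change: 84.84 − 87.61 = -2.777 K.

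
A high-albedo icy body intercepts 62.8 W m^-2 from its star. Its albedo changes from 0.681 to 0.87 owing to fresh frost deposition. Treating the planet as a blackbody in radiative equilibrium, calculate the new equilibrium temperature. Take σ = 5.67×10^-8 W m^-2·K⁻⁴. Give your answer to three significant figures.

77.5 kelvin

With the new albedo, S(1−α₂)/4 = 2.041 W m^-2, so T₂ = 77.46 K.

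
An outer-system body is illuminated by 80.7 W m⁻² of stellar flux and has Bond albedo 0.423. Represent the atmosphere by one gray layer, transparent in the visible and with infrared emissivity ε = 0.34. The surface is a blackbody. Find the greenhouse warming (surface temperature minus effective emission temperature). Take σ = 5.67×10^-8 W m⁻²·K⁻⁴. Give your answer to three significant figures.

The planet radiates to space at T_e = [S(1−α)/(4σ)]^(1/4) = 119.7 K.
Surface balance with a leaky layer gives σT_s⁴ = σT_e⁴·2/(2−ε), so T_s = T_e·[2/(2−0.34)]^(1/4) = 125.4 K.
Greenhouse warming: T_s − T_e = 5.708 K.

5.71 K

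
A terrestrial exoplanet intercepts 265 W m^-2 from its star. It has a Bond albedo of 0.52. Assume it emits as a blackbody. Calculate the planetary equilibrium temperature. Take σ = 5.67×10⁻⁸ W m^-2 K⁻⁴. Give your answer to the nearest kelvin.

154 K

The planet absorbs (1−α)S over its disc πR² and re-emits over 4πR², so the mean absorbed flux is (1−0.52)·265.0/4 = 31.80 W m^-2.
In equilibrium σT⁴ equals this, so T = 153.9 K.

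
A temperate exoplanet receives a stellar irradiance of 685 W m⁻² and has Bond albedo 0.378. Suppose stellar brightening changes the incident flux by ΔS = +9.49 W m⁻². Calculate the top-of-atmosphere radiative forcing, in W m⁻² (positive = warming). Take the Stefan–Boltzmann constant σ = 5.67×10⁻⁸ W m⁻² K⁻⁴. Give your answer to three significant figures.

1.48 W m⁻²

Only a fraction (1−α) is absorbed and it's spread over 4πR², so ΔF = (1−α)ΔS/4 = 1.476 W m⁻².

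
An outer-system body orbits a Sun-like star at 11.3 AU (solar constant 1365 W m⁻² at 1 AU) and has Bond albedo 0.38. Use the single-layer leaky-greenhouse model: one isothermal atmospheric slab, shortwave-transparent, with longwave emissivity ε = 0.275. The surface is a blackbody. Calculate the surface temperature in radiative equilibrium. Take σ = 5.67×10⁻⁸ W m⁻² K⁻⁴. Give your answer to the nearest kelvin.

76 K

Irradiance scales as 1/d², so S = 1365 W m⁻² × (1/11.3)² = 10.69 W m⁻².
At the top of the atmosphere, σT_e⁴ = S(1−α)/4 = 1.657 W m⁻², giving T_e = 73.52 K.
The surface balance (absorbed SW + ε·downward IR = σT_s⁴) with T_a⁴ = T_s⁴/2 reduces to T_s = T_e·[2/(2−ε)]^¼ = 76.29 K.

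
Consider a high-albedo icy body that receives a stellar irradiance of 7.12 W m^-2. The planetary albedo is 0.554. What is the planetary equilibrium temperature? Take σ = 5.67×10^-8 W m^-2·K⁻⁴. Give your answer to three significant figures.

61.2 K

The planet absorbs (1−α)S over its disc πR² and re-emits over 4πR², so the mean absorbed flux is (1−0.554)·7.120/4 = 0.7939 W m^-2.
In equilibrium σT⁴ equals this, so T = 61.17 K.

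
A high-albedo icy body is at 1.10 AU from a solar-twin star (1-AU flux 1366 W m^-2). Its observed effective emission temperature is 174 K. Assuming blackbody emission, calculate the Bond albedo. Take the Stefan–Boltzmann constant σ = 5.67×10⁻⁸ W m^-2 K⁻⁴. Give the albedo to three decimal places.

Irradiance scales as 1/d², so S = 1366 W m^-2 × (1/1.10)² = 1129 W m^-2.
Energy balance: S(1−α)/4 = σT⁴, so 1−α = 4σT⁴/S.
4σT⁴ = 4·5.67×10⁻⁸·(174)⁴ = 207.9 W m^-2.
Hence α = 1 − 207.9/1129 = 0.8158.

0.816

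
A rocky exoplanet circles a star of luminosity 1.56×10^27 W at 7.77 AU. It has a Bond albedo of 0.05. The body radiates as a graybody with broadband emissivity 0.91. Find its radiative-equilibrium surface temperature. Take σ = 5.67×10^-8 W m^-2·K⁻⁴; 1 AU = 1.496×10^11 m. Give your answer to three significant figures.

Orbital distance: d = 7.77 AU = 1.162×10^12 m.
Spreading L over a sphere of radius d: S = 1.56×10^27/(4π·1.16×10^12²) = 91.88 W m^-2.
Absorbed flux (global mean): S(1−α)/4 = 91.88·0.95/4 = 21.82 W m^-2.
Radiative balance εσT⁴ = 21.82 gives T = [21.82/(0.91·σ)]^(1/4) = 143.4 K.

143 K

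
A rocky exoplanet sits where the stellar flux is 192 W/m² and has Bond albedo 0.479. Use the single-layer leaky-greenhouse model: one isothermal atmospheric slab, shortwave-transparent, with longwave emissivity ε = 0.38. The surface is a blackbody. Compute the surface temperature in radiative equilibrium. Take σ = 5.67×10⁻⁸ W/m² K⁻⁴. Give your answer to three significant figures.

At the top of the atmosphere, σT_e⁴ = S(1−α)/4 = 25.01 W/m², giving T_e = 144.9 K.
Surface balance with a leaky layer gives σT_s⁴ = σT_e⁴·2/(2−ε), so T_s = T_e·[2/(2−0.38)]^(1/4) = 152.8 K.

153 kelvin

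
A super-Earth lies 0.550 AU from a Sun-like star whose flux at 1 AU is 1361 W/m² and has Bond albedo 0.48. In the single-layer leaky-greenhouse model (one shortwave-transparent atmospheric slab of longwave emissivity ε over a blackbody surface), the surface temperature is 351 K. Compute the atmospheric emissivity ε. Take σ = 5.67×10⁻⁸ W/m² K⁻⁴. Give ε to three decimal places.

0.641

By the inverse-square law, S = 1361/0.550² = 4499 W/m².
Effective temperature: T_e = [S(1−α)/(4σ)]^(1/4) = 318.7 K.
T_s⁴ = T_e⁴·2/(2−ε) → ε = 2 − 2(T_e/T_s)⁴ = 2 − 2·(318.7/351)⁴ = 0.6408.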